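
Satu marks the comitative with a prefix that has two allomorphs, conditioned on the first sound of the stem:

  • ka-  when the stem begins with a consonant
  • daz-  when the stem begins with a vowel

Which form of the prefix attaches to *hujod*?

ka-

Since the first sound of *hujod* is /h/ (a consonant), it takes ka-.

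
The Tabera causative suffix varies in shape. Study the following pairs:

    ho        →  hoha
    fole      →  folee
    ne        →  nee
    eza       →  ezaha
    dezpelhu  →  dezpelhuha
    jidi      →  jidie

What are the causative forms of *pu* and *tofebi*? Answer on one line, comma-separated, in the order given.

The alternation tracks the last vowel of the stem — -e when the last vowel of the stem is a front vowel (*fole*, *ne*, *jidi*); -ha when the last vowel of the stem is a back vowel (*ho*, *eza*, *dezpelhu*).
*pu* — last vowel /u/ (a back vowel) → -ha → *puha*.
*tofebi* — last vowel /i/ (a front vowel) → -e → *tofebie*.

puha, tofebie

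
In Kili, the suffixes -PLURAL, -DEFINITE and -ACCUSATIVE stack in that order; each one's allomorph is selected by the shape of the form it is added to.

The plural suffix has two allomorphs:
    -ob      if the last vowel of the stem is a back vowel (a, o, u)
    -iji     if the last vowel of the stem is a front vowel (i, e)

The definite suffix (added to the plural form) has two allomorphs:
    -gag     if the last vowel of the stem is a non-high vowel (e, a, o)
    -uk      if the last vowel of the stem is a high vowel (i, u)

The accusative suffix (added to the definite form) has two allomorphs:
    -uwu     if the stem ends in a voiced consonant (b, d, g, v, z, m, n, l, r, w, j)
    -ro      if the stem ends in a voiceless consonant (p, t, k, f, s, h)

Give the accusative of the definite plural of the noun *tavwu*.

*tavwu*: last vowel = /u/, a back vowel → -ob → *tavwuob*.
The plural form *tavwuob* — last vowel /o/ (a non-high vowel) → -gag → *tavwuobgag*.
The definite form *tavwuobgag* — final consonant /g/ (voiced) → -uwu → *tavwuobgaguwu*.

tavwuobgaguwu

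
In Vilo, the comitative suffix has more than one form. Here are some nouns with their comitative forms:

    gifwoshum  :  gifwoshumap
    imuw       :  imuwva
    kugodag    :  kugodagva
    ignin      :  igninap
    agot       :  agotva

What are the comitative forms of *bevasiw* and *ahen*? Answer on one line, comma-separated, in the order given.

bevasiwva, ahenap

The alternation tracks the final consonant of the stem — -ap when the stem ends in a nasal (*gifwoshum*, *ignin*); -va when the stem ends in a non-nasal consonant (*imuw*, *kugodag*, *agot*).
Since the final consonant of *bevasiw* is /w/ (non-nasal), it takes -va, giving *bevasiwva*.
The final consonant of *ahen* is /n/, which is a nasal, so the suffix is -ap, giving *ahenap*.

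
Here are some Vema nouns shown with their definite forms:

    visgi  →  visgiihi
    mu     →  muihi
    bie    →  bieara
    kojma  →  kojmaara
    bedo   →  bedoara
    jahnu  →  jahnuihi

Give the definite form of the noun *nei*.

Looking at the last vowel of each stem: -ihi when the last vowel of the stem is a high vowel (*visgi*, *mu*, *jahnu*); -ara when the last vowel of the stem is a non-high vowel (*bie*, *kojma*, *bedo*).
*nei* — last vowel /i/ (a high vowel) → -ihi → *neiihi*.

neiihi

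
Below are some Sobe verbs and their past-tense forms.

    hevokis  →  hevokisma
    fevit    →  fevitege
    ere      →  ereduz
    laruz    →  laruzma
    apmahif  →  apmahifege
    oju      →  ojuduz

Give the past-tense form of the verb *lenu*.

The suffix is conditioned by the final sound: -ma when the stem ends in a sibilant (*hevokis*, *laruz*); -ege when the stem ends in a non-sibilant consonant (*fevit*, *apmahif*); -duz when the stem ends in a vowel (*ere*, *oju*).
Since the final sound of *lenu* is /u/ (a vowel), it takes -duz, giving *lenuduz*.

lenuduz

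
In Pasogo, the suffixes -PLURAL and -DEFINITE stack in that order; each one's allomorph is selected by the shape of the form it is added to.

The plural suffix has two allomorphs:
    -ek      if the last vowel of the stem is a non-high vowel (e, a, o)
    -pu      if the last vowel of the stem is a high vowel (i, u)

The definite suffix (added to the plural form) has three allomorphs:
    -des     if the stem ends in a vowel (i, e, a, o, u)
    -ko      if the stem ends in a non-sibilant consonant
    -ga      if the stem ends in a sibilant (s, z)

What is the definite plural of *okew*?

okewekko

*okew*: last vowel = /e/, a non-high vowel → -ek → *okewek*.
The final sound of the plural form *okewek* is /k/, which is a non-sibilant consonant, so the definite suffix is -ko, giving *okewekko*.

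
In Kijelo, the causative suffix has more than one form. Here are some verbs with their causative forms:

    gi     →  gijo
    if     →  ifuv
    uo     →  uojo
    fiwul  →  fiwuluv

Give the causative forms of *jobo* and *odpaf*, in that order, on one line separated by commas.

jobojo, odpafuv

The alternation tracks the final sound of the stem — -uv when the stem ends in a consonant (*if*, *fiwul*); -jo when the stem ends in a vowel (*gi*, *uo*).
*jobo* — final sound /o/ (a vowel) → -jo → *jobojo*.
*odpaf*: final sound = /f/, a consonant → -uv → *odpafuv*.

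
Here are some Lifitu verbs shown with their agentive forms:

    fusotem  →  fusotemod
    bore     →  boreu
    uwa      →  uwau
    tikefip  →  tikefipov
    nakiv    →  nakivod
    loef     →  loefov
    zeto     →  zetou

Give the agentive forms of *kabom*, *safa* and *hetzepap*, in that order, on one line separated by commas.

Looking at the final sound of each stem: -ov when the stem ends in a voiceless consonant (*tikefip*, *loef*); -od when the stem ends in a voiced consonant (*fusotem*, *nakiv*); -u when the stem ends in a vowel (*bore*, *uwa*, *zeto*).
*kabom* — final sound /m/ (a voiced consonant) → -od → *kabomod*.
Since the final sound of *safa* is /a/ (a vowel), it takes -u, giving *safau*.
Since the final sound of *hetzepap* is /p/ (a voiceless consonant), it takes -ov, giving *hetzepapov*.

kabomod, safau, hetzepapov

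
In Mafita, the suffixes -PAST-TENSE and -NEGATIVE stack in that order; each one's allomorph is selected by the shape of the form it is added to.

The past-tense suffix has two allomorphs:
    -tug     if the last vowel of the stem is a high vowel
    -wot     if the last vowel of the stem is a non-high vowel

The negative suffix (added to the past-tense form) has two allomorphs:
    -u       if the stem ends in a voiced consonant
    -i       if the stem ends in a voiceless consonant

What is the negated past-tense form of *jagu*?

Since the last vowel of *jagu* is /u/ (a high vowel), it takes -tug, giving *jagutug*.
The final consonant of the past-tense form *jagutug* is /g/, which is voiced, so the negative suffix is -u, giving *jagutugu*.

jagutugu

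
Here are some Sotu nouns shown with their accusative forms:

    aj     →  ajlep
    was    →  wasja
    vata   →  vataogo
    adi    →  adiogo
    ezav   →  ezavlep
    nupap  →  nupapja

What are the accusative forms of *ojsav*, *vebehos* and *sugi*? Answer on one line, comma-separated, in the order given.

ojsavlep, vebehosja, sugiogo

The pattern is voicing of the final sound: -ja when the stem ends in a voiceless consonant (*was*, *nupap*); -lep when the stem ends in a voiced consonant (*aj*, *ezav*); -ogo when the stem ends in a vowel (*vata*, *adi*).
*ojsav*: final sound = /v/, a voiced consonant → -lep → *ojsavlep*.
*vebehos*: final sound = /s/, a voiceless consonant → -ja → *vebehosja*.
Since the final sound of *sugi* is /i/ (a vowel), it takes -ogo, giving *sugiogo*.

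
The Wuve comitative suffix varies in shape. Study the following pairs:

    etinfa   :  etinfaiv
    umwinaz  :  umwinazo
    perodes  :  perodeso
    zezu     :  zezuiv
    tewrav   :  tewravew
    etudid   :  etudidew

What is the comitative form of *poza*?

pozaiv

Looking at the final sound of each stem: -o when the stem ends in a sibilant (*umwinaz*, *perodes*); -ew when the stem ends in a non-sibilant consonant (*tewrav*, *etudid*); -iv when the stem ends in a vowel (*etinfa*, *zezu*).
Since the final sound of *poza* is /a/ (a vowel), it takes -iv, giving *pozaiv*.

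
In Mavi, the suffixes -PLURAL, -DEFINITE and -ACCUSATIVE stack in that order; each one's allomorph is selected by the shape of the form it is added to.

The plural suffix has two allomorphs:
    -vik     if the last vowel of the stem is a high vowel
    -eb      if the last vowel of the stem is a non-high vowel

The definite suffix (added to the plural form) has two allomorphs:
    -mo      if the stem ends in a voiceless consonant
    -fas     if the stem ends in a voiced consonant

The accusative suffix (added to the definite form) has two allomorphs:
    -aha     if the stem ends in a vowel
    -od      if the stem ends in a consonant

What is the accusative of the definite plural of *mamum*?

Since the last vowel of *mamum* is /u/ (a high vowel), it takes -vik, giving *mamumvik*.
The plural form *mamumvik* — final consonant /k/ (voiceless) → -mo → *mamumvikmo*.
Since the final sound of the definite form *mamumvikmo* is /o/ (a vowel), it takes -aha, giving *mamumvikmoaha*.

mamumvikmoaha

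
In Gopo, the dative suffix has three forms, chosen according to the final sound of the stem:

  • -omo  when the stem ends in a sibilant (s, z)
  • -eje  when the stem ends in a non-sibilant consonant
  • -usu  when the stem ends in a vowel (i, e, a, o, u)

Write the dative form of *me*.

Since the final sound of *me* is /e/ (a vowel), it takes -usu, giving *meusu*.

meusu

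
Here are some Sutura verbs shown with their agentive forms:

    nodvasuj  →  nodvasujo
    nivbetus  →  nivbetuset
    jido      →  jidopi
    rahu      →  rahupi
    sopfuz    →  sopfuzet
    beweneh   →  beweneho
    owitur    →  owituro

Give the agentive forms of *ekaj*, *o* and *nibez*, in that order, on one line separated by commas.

ekajo, opi, nibezet

The alternation tracks the final sound of the stem — -et when the stem ends in a sibilant (*nivbetus*, *sopfuz*); -o when the stem ends in a non-sibilant consonant (*nodvasuj*, *beweneh*, *owitur*); -pi when the stem ends in a vowel (*jido*, *rahu*).
*ekaj* — final sound /j/ (a non-sibilant consonant) → -o → *ekajo*.
*o* — final sound /o/ (a vowel) → -pi → *opi*.
*nibez* — final sound /z/ (a sibilant) → -et → *nibezet*.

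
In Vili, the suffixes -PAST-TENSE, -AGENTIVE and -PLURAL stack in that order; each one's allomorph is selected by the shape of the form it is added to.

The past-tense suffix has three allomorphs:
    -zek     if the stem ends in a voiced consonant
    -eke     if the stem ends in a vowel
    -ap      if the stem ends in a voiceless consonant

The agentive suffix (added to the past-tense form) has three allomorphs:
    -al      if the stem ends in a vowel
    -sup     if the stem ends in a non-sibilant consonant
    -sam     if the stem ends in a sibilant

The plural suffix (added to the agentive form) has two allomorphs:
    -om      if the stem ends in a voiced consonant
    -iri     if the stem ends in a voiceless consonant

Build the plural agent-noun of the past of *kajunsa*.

kajunsaekealom

*kajunsa*: final sound = /a/, a vowel → -eke → *kajunsaeke*.
Since the final sound of the past-tense form *kajunsaeke* is /e/ (a vowel), it takes -al, giving *kajunsaekeal*.
The agentive form *kajunsaekeal*: final consonant = /l/, voiced → -om → *kajunsaekealom*.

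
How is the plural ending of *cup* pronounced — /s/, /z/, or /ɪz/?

/s/

The stem *cup* ends in a voiceless non-sibilant consonant.
The plural suffix surfaces as /ɪz/ after sibilants, /s/ after other voiceless consonants, and /z/ after other voiced sounds.
So the plural -s on *cup* is pronounced /s/.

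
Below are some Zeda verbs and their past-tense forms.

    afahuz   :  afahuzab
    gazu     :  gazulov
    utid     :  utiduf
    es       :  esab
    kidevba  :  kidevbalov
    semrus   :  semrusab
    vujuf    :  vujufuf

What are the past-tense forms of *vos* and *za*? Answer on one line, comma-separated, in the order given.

vosab, zalov

The pattern is sibilance of the final sound: -ab when the stem ends in a sibilant (*afahuz*, *es*, *semrus*); -uf when the stem ends in a non-sibilant consonant (*utid*, *vujuf*); -lov when the stem ends in a vowel (*gazu*, *kidevba*).
*vos*: final sound = /s/, a sibilant → -ab → *vosab*.
Since the final sound of *za* is /a/ (a vowel), it takes -lov, giving *zalov*.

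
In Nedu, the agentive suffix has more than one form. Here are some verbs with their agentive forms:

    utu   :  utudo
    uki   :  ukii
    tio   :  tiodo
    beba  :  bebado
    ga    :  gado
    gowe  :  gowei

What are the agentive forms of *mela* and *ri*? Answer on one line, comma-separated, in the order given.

melado, rii

The pattern is front/back vowel harmony: -i when the last vowel of the stem is a front vowel (*uki*, *gowe*); -do when the last vowel of the stem is a back vowel (*utu*, *tio*, *beba*, *ga*).
Since the last vowel of *mela* is /a/ (a back vowel), it takes -do, giving *melado*.
The last vowel of *ri* is /i/, which is a front vowel, so the suffix is -i, giving *rii*.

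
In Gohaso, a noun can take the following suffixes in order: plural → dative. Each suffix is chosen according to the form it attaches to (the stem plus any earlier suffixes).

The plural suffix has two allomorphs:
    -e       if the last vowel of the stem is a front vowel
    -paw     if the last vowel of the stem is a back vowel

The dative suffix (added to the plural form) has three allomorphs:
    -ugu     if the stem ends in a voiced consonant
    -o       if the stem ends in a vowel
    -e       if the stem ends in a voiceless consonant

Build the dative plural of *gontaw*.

*gontaw*: last vowel = /a/, a back vowel → -paw → *gontawpaw*.
The plural form *gontawpaw*: final sound = /w/, a voiced consonant → -ugu → *gontawpawugu*.

gontawpawugu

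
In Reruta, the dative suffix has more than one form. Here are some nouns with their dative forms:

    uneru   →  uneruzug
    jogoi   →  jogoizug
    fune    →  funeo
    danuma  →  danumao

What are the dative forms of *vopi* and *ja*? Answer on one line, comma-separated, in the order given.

The suffix is conditioned by the last vowel: -zug when the last vowel of the stem is a high vowel (*uneru*, *jogoi*); -o when the last vowel of the stem is a non-high vowel (*fune*, *danuma*).
The last vowel of *vopi* is /i/, which is a high vowel, so the suffix is -zug, giving *vopizug*.
*ja* — last vowel /a/ (a non-high vowel) → -o → *jao*.

vopizug, jao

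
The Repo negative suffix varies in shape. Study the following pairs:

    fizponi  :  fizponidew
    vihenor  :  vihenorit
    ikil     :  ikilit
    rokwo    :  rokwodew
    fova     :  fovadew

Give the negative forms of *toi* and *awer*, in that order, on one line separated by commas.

The pattern is consonant vs. vowel: -it when the stem ends in a consonant (*vihenor*, *ikil*); -dew when the stem ends in a vowel (*fizponi*, *rokwo*, *fova*).
*toi*: final sound = /i/, a vowel → -dew → *toidew*.
*awer* — final sound /r/ (a consonant) → -it → *awerit*.

toidew, awerit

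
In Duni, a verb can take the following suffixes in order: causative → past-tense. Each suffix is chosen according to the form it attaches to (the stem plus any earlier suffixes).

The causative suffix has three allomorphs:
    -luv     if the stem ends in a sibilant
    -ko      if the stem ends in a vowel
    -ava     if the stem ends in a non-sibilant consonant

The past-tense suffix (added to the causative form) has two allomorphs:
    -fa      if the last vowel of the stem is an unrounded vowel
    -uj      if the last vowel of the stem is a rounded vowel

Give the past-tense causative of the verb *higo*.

*higo*: final sound = /o/, a vowel → -ko → *higoko*.
Since the last vowel of the causative form *higoko* is /o/ (a rounded vowel), it takes -uj, giving *higokouj*.

higokouj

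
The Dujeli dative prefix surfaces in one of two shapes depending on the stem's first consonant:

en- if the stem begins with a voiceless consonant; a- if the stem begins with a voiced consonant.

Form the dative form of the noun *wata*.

*wata* — first consonant /w/ (voiced) → a- → *awata*.

awata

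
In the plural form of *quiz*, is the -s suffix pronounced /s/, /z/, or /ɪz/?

/ɪz/

The stem *quiz* ends in a sibilant (/s, z, ʃ, ʒ, tʃ, dʒ/).
The plural suffix surfaces as /ɪz/ after sibilants, /s/ after other voiceless consonants, and /z/ after other voiced sounds.
So the plural -s on *quiz* is pronounced /ɪz/.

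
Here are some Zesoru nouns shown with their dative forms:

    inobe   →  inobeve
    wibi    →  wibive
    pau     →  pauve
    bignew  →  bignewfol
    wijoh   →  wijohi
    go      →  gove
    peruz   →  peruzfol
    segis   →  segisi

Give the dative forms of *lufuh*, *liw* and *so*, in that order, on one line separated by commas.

Looking at the final sound of each stem: -i when the stem ends in a voiceless consonant (*wijoh*, *segis*); -fol when the stem ends in a voiced consonant (*bignew*, *peruz*); -ve when the stem ends in a vowel (*inobe*, *wibi*, *pau*, *go*).
*lufuh* — final sound /h/ (a voiceless consonant) → -i → *lufuhi*.
*liw* — final sound /w/ (a voiced consonant) → -fol → *liwfol*.
The final sound of *so* is /o/, which is a vowel, so the suffix is -ve, giving *sove*.

lufuhi, liwfol, sove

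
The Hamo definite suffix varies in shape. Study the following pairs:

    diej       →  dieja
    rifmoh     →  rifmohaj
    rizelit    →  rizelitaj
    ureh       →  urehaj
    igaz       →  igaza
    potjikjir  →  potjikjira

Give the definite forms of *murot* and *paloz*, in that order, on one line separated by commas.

The pattern is voicing of the final consonant: -aj when the stem ends in a voiceless consonant (*rifmoh*, *rizelit*, *ureh*); -a when the stem ends in a voiced consonant (*diej*, *igaz*, *potjikjir*).
The final consonant of *murot* is /t/, which is voiceless, so the suffix is -aj, giving *murotaj*.
Since the final consonant of *paloz* is /z/ (voiced), it takes -a, giving *paloza*.

murotaj, paloza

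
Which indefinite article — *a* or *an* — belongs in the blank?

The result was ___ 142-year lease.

The indefinite article is chosen by the initial *sound* of the following word, not its spelling.
The number *142* is spoken "one hundred …", beginning with /wʌn/ — a consonant sound.
So the article is *a*: The result was a 142-year lease.

a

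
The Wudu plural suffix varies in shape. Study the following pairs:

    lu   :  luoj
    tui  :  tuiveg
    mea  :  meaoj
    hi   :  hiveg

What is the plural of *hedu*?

The suffix is conditioned by the last vowel: -veg when the last vowel of the stem is a front vowel (*tui*, *hi*); -oj when the last vowel of the stem is a back vowel (*lu*, *mea*).
*hedu* — last vowel /u/ (a back vowel) → -oj → *heduoj*.

heduoj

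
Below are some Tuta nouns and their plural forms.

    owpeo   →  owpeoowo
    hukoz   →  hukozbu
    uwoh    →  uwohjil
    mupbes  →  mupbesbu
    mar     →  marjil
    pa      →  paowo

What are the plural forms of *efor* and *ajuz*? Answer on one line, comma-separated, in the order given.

eforjil, ajuzbu

The pattern is sibilance of the final sound: -bu when the stem ends in a sibilant (*hukoz*, *mupbes*); -jil when the stem ends in a non-sibilant consonant (*uwoh*, *mar*); -owo when the stem ends in a vowel (*owpeo*, *pa*).
*efor* — final sound /r/ (a non-sibilant consonant) → -jil → *eforjil*.
The final sound of *ajuz* is /z/, which is a sibilant, so the suffix is -bu, giving *ajuzbu*.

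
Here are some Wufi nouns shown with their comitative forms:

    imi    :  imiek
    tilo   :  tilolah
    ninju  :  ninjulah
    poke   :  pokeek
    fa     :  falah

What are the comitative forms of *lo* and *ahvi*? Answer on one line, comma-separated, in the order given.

lolah, ahviek

The pattern is front/back vowel harmony: -ek when the last vowel of the stem is a front vowel (*imi*, *poke*); -lah when the last vowel of the stem is a back vowel (*tilo*, *ninju*, *fa*).
*lo* — last vowel /o/ (a back vowel) → -lah → *lolah*.
*ahvi* — last vowel /i/ (a front vowel) → -ek → *ahviek*.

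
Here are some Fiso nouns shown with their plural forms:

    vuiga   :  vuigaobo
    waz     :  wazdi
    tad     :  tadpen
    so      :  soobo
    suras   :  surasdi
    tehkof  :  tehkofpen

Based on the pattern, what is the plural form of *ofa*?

The pattern is sibilance of the final sound: -di when the stem ends in a sibilant (*waz*, *suras*); -pen when the stem ends in a non-sibilant consonant (*tad*, *tehkof*); -obo when the stem ends in a vowel (*vuiga*, *so*).
*ofa* — final sound /a/ (a vowel) → -obo → *ofaobo*.

ofaobo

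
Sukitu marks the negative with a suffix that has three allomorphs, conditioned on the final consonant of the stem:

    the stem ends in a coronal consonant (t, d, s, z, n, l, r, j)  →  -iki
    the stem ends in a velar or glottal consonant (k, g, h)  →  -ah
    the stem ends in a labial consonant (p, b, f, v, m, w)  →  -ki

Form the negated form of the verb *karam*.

karamki

The final consonant of *karam* is /m/, which is labial, so the suffix is -ki, giving *karamki*.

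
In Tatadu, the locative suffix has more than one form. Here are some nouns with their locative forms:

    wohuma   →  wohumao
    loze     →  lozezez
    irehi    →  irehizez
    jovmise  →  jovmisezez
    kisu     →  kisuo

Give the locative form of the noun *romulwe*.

romulwezez

The alternation tracks the last vowel of the stem — -zez when the last vowel of the stem is a front vowel (*loze*, *irehi*, *jovmise*); -o when the last vowel of the stem is a back vowel (*wohuma*, *kisu*).
*romulwe* — last vowel /e/ (a front vowel) → -zez → *romulwezez*.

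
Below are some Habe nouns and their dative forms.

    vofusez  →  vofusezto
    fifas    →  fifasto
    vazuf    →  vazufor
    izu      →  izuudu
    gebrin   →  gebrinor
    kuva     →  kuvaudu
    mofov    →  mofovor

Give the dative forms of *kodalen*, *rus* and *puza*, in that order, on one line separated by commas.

The suffix is conditioned by the final sound: -to when the stem ends in a sibilant (*vofusez*, *fifas*); -or when the stem ends in a non-sibilant consonant (*vazuf*, *gebrin*, *mofov*); -udu when the stem ends in a vowel (*izu*, *kuva*).
*kodalen* — final sound /n/ (a non-sibilant consonant) → -or → *kodalenor*.
Since the final sound of *rus* is /s/ (a sibilant), it takes -to, giving *rusto*.
*puza*: final sound = /a/, a vowel → -udu → *puzaudu*.

kodalenor, rusto, puzaudu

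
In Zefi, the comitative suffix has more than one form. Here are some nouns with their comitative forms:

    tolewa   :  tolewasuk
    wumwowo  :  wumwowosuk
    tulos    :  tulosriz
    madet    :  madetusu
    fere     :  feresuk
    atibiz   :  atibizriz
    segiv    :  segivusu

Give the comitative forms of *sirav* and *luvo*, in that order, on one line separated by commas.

siravusu, luvosuk

The suffix is conditioned by the final sound: -riz when the stem ends in a sibilant (*tulos*, *atibiz*); -usu when the stem ends in a non-sibilant consonant (*madet*, *segiv*); -suk when the stem ends in a vowel (*tolewa*, *wumwowo*, *fere*).
Since the final sound of *sirav* is /v/ (a non-sibilant consonant), it takes -usu, giving *siravusu*.
*luvo* — final sound /o/ (a vowel) → -suk → *luvosuk*.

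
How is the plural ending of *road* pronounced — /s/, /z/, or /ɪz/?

The stem *road* ends in a voiced non-sibilant sound.
The plural suffix surfaces as /ɪz/ after sibilants, /s/ after other voiceless consonants, and /z/ after other voiced sounds.
So the plural -s on *road* is pronounced /z/.

/z/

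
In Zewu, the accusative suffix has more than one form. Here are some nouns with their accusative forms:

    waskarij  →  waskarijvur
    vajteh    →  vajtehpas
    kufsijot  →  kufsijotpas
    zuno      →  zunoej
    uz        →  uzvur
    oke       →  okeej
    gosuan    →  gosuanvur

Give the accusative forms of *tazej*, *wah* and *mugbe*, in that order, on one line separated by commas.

The pattern is voicing of the final sound: -pas when the stem ends in a voiceless consonant (*vajteh*, *kufsijot*); -vur when the stem ends in a voiced consonant (*waskarij*, *uz*, *gosuan*); -ej when the stem ends in a vowel (*zuno*, *oke*).
Since the final sound of *tazej* is /j/ (a voiced consonant), it takes -vur, giving *tazejvur*.
The final sound of *wah* is /h/, which is a voiceless consonant, so the suffix is -pas, giving *wahpas*.
The final sound of *mugbe* is /e/, which is a vowel, so the suffix is -ej, giving *mugbeej*.

tazejvur, wahpas, mugbeej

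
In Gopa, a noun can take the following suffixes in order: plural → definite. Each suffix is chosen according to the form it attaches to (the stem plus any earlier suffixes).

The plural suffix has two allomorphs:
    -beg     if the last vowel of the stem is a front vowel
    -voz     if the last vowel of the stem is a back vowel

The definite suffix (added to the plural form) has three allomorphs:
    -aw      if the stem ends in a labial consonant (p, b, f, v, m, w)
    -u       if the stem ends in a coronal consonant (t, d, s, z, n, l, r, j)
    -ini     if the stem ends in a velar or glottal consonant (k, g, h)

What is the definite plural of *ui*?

*ui*: last vowel = /i/, a front vowel → -beg → *uibeg*.
The final consonant of the plural form *uibeg* is /g/, which is velar/glottal, so the definite suffix is -ini, giving *uibegini*.

uibegini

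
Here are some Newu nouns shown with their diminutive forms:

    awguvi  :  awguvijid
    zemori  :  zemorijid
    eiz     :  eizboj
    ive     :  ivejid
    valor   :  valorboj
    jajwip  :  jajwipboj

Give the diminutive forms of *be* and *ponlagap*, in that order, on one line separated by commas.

bejid, ponlagapboj

The pattern is consonant vs. vowel: -boj when the stem ends in a consonant (*eiz*, *valor*, *jajwip*); -jid when the stem ends in a vowel (*awguvi*, *zemori*, *ive*).
*be* — final sound /e/ (a vowel) → -jid → *bejid*.
The final sound of *ponlagap* is /p/, which is a consonant, so the suffix is -boj, giving *ponlagapboj*.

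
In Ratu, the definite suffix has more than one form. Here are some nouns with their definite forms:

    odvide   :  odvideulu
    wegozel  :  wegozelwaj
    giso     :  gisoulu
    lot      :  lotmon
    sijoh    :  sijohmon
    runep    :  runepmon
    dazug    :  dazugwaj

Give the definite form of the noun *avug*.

The pattern is voicing of the final sound: -mon when the stem ends in a voiceless consonant (*lot*, *sijoh*, *runep*); -waj when the stem ends in a voiced consonant (*wegozel*, *dazug*); -ulu when the stem ends in a vowel (*odvide*, *giso*).
The final sound of *avug* is /g/, which is a voiced consonant, so the suffix is -waj, giving *avugwaj*.

avugwaj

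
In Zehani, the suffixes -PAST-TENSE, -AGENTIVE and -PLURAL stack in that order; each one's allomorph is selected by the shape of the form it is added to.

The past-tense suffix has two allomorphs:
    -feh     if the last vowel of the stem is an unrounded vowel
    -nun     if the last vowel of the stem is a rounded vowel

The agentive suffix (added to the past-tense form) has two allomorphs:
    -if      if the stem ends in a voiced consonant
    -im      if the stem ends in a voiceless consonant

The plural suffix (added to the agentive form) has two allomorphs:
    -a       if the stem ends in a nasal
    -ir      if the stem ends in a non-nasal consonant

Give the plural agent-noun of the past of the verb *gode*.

Since the last vowel of *gode* is /e/ (an unrounded vowel), it takes -feh, giving *godefeh*.
The final consonant of the past-tense form *godefeh* is /h/, which is voiceless, so the agentive suffix is -im, giving *godefehim*.
The agentive form *godefehim*: final consonant = /m/, a nasal → -a → *godefehima*.

godefehima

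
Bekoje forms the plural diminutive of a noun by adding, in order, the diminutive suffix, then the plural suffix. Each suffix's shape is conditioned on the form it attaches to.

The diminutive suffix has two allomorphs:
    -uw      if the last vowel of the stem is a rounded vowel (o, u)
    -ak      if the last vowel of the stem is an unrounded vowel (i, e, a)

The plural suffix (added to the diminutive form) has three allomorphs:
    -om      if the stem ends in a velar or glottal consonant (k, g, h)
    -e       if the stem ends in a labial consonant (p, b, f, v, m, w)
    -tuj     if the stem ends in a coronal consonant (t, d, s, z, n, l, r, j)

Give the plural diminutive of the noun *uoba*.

uobaakom

Since the last vowel of *uoba* is /a/ (an unrounded vowel), it takes -ak, giving *uobaak*.
The diminutive form *uobaak* — final consonant /k/ (velar/glottal) → -om → *uobaakom*.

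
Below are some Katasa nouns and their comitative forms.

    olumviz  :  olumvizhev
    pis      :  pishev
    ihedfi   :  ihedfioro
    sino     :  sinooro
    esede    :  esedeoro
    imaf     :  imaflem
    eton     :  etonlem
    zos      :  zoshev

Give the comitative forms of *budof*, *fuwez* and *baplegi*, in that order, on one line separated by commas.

Looking at the final sound of each stem: -hev when the stem ends in a sibilant (*olumviz*, *pis*, *zos*); -lem when the stem ends in a non-sibilant consonant (*imaf*, *eton*); -oro when the stem ends in a vowel (*ihedfi*, *sino*, *esede*).
*budof* — final sound /f/ (a non-sibilant consonant) → -lem → *budoflem*.
The final sound of *fuwez* is /z/, which is a sibilant, so the suffix is -hev, giving *fuwezhev*.
Since the final sound of *baplegi* is /i/ (a vowel), it takes -oro, giving *baplegioro*.

budoflem, fuwezhev, baplegioro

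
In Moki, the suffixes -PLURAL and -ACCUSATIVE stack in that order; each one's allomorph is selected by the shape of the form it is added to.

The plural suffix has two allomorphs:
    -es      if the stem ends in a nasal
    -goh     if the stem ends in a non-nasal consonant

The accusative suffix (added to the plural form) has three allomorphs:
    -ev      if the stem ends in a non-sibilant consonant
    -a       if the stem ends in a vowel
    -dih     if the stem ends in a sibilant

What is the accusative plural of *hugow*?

hugowgohev

Since the final consonant of *hugow* is /w/ (non-nasal), it takes -goh, giving *hugowgoh*.
The plural form *hugowgoh* — final sound /h/ (a non-sibilant consonant) → -ev → *hugowgohev*.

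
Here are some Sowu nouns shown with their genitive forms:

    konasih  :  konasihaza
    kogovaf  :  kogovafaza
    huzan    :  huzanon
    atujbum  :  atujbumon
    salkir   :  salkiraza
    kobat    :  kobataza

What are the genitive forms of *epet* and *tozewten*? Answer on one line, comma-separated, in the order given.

The pattern is nasality of the final consonant: -on when the stem ends in a nasal (*huzan*, *atujbum*); -aza when the stem ends in a non-nasal consonant (*konasih*, *kogovaf*, *salkir*, *kobat*).
The final consonant of *epet* is /t/, which is non-nasal, so the suffix is -aza, giving *epetaza*.
*tozewten*: final consonant = /n/, a nasal → -on → *tozewtenon*.

epetaza, tozewtenon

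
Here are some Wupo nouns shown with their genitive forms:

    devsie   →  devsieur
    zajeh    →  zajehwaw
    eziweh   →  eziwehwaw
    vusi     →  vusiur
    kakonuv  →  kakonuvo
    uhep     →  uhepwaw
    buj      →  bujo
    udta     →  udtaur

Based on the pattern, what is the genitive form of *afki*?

The suffix is conditioned by the final sound: -waw when the stem ends in a voiceless consonant (*zajeh*, *eziweh*, *uhep*); -o when the stem ends in a voiced consonant (*kakonuv*, *buj*); -ur when the stem ends in a vowel (*devsie*, *vusi*, *udta*).
Since the final sound of *afki* is /i/ (a vowel), it takes -ur, giving *afkiur*.

afkiur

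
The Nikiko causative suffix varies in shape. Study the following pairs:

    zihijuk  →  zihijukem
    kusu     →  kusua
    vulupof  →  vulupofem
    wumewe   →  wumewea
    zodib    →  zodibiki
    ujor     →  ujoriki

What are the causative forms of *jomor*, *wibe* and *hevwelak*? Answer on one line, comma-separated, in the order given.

jomoriki, wibea, hevwelakem

The suffix is conditioned by the final sound: -em when the stem ends in a voiceless consonant (*zihijuk*, *vulupof*); -iki when the stem ends in a voiced consonant (*zodib*, *ujor*); -a when the stem ends in a vowel (*kusu*, *wumewe*).
The final sound of *jomor* is /r/, which is a voiced consonant, so the suffix is -iki, giving *jomoriki*.
The final sound of *wibe* is /e/, which is a vowel, so the suffix is -a, giving *wibea*.
*hevwelak*: final sound = /k/, a voiceless consonant → -em → *hevwelakem*.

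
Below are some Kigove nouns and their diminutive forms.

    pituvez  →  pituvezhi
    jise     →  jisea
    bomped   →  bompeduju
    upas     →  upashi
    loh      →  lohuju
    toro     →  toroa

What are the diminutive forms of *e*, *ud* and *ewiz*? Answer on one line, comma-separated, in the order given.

ea, uduju, ewizhi

The suffix is conditioned by the final sound: -hi when the stem ends in a sibilant (*pituvez*, *upas*); -uju when the stem ends in a non-sibilant consonant (*bomped*, *loh*); -a when the stem ends in a vowel (*jise*, *toro*).
*e*: final sound = /e/, a vowel → -a → *ea*.
*ud* — final sound /d/ (a non-sibilant consonant) → -uju → *uduju*.
*ewiz* — final sound /z/ (a sibilant) → -hi → *ewizhi*.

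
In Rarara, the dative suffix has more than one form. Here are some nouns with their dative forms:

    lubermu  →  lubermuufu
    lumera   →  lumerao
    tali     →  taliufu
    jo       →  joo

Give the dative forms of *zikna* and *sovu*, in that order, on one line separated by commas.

The suffix is conditioned by the last vowel: -ufu when the last vowel of the stem is a high vowel (*lubermu*, *tali*); -o when the last vowel of the stem is a non-high vowel (*lumera*, *jo*).
Since the last vowel of *zikna* is /a/ (a non-high vowel), it takes -o, giving *ziknao*.
The last vowel of *sovu* is /u/, which is a high vowel, so the suffix is -ufu, giving *sovuufu*.

ziknao, sovuufu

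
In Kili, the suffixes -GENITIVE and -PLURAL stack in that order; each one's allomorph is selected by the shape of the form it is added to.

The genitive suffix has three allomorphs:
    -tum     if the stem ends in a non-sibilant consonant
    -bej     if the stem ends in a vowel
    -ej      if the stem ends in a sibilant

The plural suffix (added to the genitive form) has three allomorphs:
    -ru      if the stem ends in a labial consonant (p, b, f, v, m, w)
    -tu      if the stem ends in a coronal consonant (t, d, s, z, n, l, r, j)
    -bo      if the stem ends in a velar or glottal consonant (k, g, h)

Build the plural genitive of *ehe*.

The final sound of *ehe* is /e/, which is a vowel, so the genitive suffix is -bej, giving *ehebej*.
The genitive form *ehebej* — final consonant /j/ (coronal) → -tu → *ehebejtu*.

ehebejtu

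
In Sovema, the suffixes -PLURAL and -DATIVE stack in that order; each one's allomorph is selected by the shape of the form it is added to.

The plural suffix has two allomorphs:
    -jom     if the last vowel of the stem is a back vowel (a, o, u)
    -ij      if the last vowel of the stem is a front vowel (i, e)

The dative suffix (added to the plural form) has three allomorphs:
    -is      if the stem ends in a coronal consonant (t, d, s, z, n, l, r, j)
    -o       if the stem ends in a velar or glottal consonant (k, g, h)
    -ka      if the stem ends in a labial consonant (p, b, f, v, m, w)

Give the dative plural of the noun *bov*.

*bov* — last vowel /o/ (a back vowel) → -jom → *bovjom*.
The plural form *bovjom* — final consonant /m/ (labial) → -ka → *bovjomka*.

bovjomka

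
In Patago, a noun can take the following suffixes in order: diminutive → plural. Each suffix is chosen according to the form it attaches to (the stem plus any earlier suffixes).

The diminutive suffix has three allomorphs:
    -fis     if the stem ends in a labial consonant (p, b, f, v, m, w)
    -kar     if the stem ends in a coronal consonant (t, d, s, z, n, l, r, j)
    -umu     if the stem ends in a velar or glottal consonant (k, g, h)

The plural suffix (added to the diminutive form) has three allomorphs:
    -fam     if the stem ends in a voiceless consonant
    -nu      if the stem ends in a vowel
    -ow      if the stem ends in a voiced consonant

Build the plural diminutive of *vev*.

vevfisfam

*vev* — final consonant /v/ (labial) → -fis → *vevfis*.
The diminutive form *vevfis* — final sound /s/ (a voiceless consonant) → -fam → *vevfisfam*.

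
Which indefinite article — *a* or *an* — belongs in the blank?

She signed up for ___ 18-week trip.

The indefinite article is chosen by the initial *sound* of the following word, not its spelling.
The number *18* is spoken "eighteen", beginning with /ˌeɪˈtiːn/ — a vowel sound.
So the article is *an*: She signed up for an 18-week trip.

an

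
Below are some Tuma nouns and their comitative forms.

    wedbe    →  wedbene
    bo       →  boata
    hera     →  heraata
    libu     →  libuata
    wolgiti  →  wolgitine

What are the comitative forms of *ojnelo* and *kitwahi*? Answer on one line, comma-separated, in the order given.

ojneloata, kitwahine

The suffix is conditioned by the last vowel: -ne when the last vowel of the stem is a front vowel (*wedbe*, *wolgiti*); -ata when the last vowel of the stem is a back vowel (*bo*, *hera*, *libu*).
*ojnelo*: last vowel = /o/, a back vowel → -ata → *ojneloata*.
The last vowel of *kitwahi* is /i/, which is a front vowel, so the suffix is -ne, giving *kitwahine*.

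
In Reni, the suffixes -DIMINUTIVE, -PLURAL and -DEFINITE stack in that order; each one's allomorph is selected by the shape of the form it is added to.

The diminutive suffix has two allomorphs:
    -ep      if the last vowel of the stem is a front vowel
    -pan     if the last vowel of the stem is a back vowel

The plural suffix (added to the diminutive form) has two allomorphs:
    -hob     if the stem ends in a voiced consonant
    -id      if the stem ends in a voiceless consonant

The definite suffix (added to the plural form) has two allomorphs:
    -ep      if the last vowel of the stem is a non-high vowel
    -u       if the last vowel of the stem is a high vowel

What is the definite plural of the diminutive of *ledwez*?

The last vowel of *ledwez* is /e/, which is a front vowel, so the diminutive suffix is -ep, giving *ledwezep*.
The final consonant of the diminutive form *ledwezep* is /p/, which is voiceless, so the plural suffix is -id, giving *ledwezepid*.
Since the last vowel of the plural form *ledwezepid* is /i/ (a high vowel), it takes -u, giving *ledwezepidu*.

ledwezepidu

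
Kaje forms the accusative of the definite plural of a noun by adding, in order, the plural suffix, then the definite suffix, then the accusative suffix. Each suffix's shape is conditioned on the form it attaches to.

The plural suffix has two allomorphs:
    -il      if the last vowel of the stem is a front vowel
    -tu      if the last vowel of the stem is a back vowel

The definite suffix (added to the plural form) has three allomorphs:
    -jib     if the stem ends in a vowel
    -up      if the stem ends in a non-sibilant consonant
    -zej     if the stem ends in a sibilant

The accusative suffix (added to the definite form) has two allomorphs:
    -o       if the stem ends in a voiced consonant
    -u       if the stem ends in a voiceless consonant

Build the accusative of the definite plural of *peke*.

*peke*: last vowel = /e/, a front vowel → -il → *pekeil*.
The plural form *pekeil* — final sound /l/ (a non-sibilant consonant) → -up → *pekeilup*.
The definite form *pekeilup*: final consonant = /p/, voiceless → -u → *pekeilupu*.

pekeilupu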